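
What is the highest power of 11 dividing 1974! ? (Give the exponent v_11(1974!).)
v_11(1974!) = 196

Legendre's formula: v_p(n!) = Σ_{k ≥ 1} ⌊n / p^k⌋. For p = 11, n = 1974, the terms are:
  ⌊1974/11^1⌋ = ⌊1974/11⌋ = 179
  ⌊1974/11^2⌋ = ⌊1974/121⌋ = 16
  ⌊1974/11^3⌋ = ⌊1974/1331⌋ = 1
(the next term ⌊1974/11^4⌋ = 0, terminating the sum). Summing: v_11(1974!) = 179 + 16 + 1 = 196.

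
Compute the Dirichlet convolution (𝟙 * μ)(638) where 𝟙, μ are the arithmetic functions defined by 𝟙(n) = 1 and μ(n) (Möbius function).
(𝟙 * μ)(638) = 0

Divisors of 638: [1, 2, 11, 22, 29, 58, 319, 638]. For each d | 638:
  d = 1: 𝟙(1) · μ(638/1) = 1 · -1 = -1
  d = 2: 𝟙(2) · μ(638/2) = 1 · 1 = 1
  d = 11: 𝟙(11) · μ(638/11) = 1 · 1 = 1
  d = 22: 𝟙(22) · μ(638/22) = 1 · -1 = -1
  d = 29: 𝟙(29) · μ(638/29) = 1 · 1 = 1
  d = 58: 𝟙(58) · μ(638/58) = 1 · -1 = -1
  d = 319: 𝟙(319) · μ(638/319) = 1 · -1 = -1
  d = 638: 𝟙(638) · μ(638/638) = 1 · 1 = 1
Summing: (𝟙 * μ)(638) = -1 + 1 + 1 + -1 + 1 + -1 + -1 + 1 = 0.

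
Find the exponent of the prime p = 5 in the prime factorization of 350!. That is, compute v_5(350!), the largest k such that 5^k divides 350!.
v_5(350!) = 86

Legendre's formula: v_p(n!) = Σ_{k ≥ 1} ⌊n / p^k⌋. For p = 5, n = 350, the terms are:
  ⌊350/5^1⌋ = ⌊350/5⌋ = 70
  ⌊350/5^2⌋ = ⌊350/25⌋ = 14
  ⌊350/5^3⌋ = ⌊350/125⌋ = 2
(the next term ⌊350/5^4⌋ = 0, terminating the sum). Summing: v_5(350!) = 70 + 14 + 2 = 86.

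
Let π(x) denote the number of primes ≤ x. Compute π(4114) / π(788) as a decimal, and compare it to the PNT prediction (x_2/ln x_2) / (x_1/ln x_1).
π(4114)/π(788) = 566/138 ≈ 4.1014;  PNT prediction ≈ 4.1840.

π(788) = 138 and π(4114) = 566, so π(4114)/π(788) ≈ 4.1014. The PNT-predicted ratio is (4114/ln(4114)) / (788/ln(788)) ≈ 4.1840. The two agree to within a few percent, as expected.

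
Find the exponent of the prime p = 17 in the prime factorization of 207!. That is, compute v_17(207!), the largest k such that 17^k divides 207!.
v_17(207!) = 12

Legendre's formula: v_p(n!) = Σ_{k ≥ 1} ⌊n / p^k⌋. For p = 17, n = 207, the terms are:
  ⌊207/17^1⌋ = ⌊207/17⌋ = 12
(the next term ⌊207/17^2⌋ = 0, terminating the sum). Summing: v_17(207!) = 12 = 12.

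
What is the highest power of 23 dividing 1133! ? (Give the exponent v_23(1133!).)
v_23(1133!) = 51

Legendre's formula: v_p(n!) = Σ_{k ≥ 1} ⌊n / p^k⌋. For p = 23, n = 1133, the terms are:
  ⌊1133/23^1⌋ = ⌊1133/23⌋ = 49
  ⌊1133/23^2⌋ = ⌊1133/529⌋ = 2
(the next term ⌊1133/23^3⌋ = 0, terminating the sum). Summing: v_23(1133!) = 49 + 2 = 51.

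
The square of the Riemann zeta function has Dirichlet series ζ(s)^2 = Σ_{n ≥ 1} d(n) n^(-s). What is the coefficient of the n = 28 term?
d(28) = 6

ζ(s)^2 = (Σ 1/m^s)(Σ 1/k^s). The coefficient of 1/n^s in the product is the number of ordered pairs (m, k) with mk = n, which equals d(n). For n = 28, divisors are [1, 2, 4, 7, 14, 28], so d(28) = 6.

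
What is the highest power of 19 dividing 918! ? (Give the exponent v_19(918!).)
v_19(918!) = 50

Legendre's formula: v_p(n!) = Σ_{k ≥ 1} ⌊n / p^k⌋. For p = 19, n = 918, the terms are:
  ⌊918/19^1⌋ = ⌊918/19⌋ = 48
  ⌊918/19^2⌋ = ⌊918/361⌋ = 2
(the next term ⌊918/19^3⌋ = 0, terminating the sum). Summing: v_19(918!) = 48 + 2 = 50.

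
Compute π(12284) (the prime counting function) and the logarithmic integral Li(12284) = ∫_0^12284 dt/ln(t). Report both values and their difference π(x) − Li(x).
π(12284) = 1469;  Li(12284) ≈ 1491.30;  π(x) − Li(x) ≈ -22.30.

Direct count of primes ≤ 12284 gives π(12284) = 1469. Numerical evaluation of the logarithmic integral gives Li(12284) ≈ 1491.30. The difference π(x) − Li(x) ≈ -22.30 is typically negative for small/moderate x (Li(x) overestimates), though Littlewood's theorem shows this sign changes infinitely often.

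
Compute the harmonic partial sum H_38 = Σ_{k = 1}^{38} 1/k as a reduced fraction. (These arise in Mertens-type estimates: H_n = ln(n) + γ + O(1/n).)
H_38 = 2053580969474233/485721041551200

Direct summation: H_38 = 1 + 1/2 + ... + 1/38. The least common denominator is lcm(1, ..., 38) = 5342931457063200; over this denominator the numerator is 5342931457063200 + 2671465728531600 + 1780977152354400 + 1335732864265800 + 1068586291412640 + 890488576177200 + 763275922437600 + 667866432132900 + 593659050784800 + 534293145706320 + 485721041551200 + 445244288088600 + 410994727466400 + 381637961218800 + 356195430470880 + 333933216066450 + 314290085709600 + 296829525392400 + 281206918792800 + 267146572853160 + 254425307479200 + 242860520775600 + 232301367698400 + 222622144044300 + 213717258282528 + 205497363733200 + 197886350261600 + 190818980609400 + 184239015760800 + 178097715235440 + 172352627647200 + 166966608033225 + 161907013850400 + 157145042854800 + 152655184487520 + 148414762696200 + 144403552893600 + 140603459396400 = 22589390664216563, so H_38 = 22589390664216563/5342931457063200; reducing by gcd(22589390664216563, 5342931457063200) = 11 gives 2053580969474233/485721041551200 ≈ 4.22790. (The PNT-adjacent estimate ln(38) + γ ≈ 4.21480 matches within O(1/n).)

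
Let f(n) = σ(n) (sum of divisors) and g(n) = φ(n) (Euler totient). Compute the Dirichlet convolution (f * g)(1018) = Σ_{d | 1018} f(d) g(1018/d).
(σ * φ)(1018) = 4072

Divisors of 1018: [1, 2, 509, 1018]. For each d | 1018:
  d = 1: σ(1) · φ(1018/1) = 1 · 508 = 508
  d = 2: σ(2) · φ(1018/2) = 3 · 508 = 1524
  d = 509: σ(509) · φ(1018/509) = 510 · 1 = 510
  d = 1018: σ(1018) · φ(1018/1018) = 1530 · 1 = 1530
Summing: (σ * φ)(1018) = 508 + 1524 + 510 + 1530 = 4072.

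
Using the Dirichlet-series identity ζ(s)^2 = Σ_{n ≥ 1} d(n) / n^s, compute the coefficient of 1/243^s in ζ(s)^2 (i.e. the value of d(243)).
d(243) = 6

ζ(s)^2 = (Σ 1/m^s)(Σ 1/k^s). The coefficient of 1/n^s in the product is the number of ordered pairs (m, k) with mk = n, which equals d(n). For n = 243, divisors are [1, 3, 9, 27, 81, 243], so d(243) = 6.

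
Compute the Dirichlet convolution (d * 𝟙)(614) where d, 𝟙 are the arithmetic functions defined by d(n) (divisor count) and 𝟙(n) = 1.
(d * 𝟙)(614) = 9

Divisors of 614: [1, 2, 307, 614]. For each d | 614:
  d = 1: d(1) · 𝟙(614/1) = 1 · 1 = 1
  d = 2: d(2) · 𝟙(614/2) = 2 · 1 = 2
  d = 307: d(307) · 𝟙(614/307) = 2 · 1 = 2
  d = 614: d(614) · 𝟙(614/614) = 4 · 1 = 4
Summing: (d * 𝟙)(614) = 1 + 2 + 2 + 4 = 9.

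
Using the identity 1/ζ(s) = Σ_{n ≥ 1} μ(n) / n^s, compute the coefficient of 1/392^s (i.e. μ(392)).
μ(392) = 0

Factor n = 392 = 2^3 · 7^2. μ(n) = 0 if any exponent ≥ 2 (not squarefree); otherwise μ(n) = (−1)^{ω(n)} where ω(n) is the number of distinct prime factors. Applying: μ(392) = 0.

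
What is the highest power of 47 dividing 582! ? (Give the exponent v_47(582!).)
v_47(582!) = 12

Legendre's formula: v_p(n!) = Σ_{k ≥ 1} ⌊n / p^k⌋. For p = 47, n = 582, the terms are:
  ⌊582/47^1⌋ = ⌊582/47⌋ = 12
(the next term ⌊582/47^2⌋ = 0, terminating the sum). Summing: v_47(582!) = 12 = 12.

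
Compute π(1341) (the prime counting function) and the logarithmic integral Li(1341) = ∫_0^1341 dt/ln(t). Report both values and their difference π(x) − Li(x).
π(1341) = 217;  Li(1341) ≈ 225.91;  π(x) − Li(x) ≈ -8.91.

Direct count of primes ≤ 1341 gives π(1341) = 217. Numerical evaluation of the logarithmic integral gives Li(1341) ≈ 225.91. The difference π(x) − Li(x) ≈ -8.91 is typically negative for small/moderate x (Li(x) overestimates), though Littlewood's theorem shows this sign changes infinitely often.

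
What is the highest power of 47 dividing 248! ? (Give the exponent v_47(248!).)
v_47(248!) = 5

Legendre's formula: v_p(n!) = Σ_{k ≥ 1} ⌊n / p^k⌋. For p = 47, n = 248, the terms are:
  ⌊248/47^1⌋ = ⌊248/47⌋ = 5
(the next term ⌊248/47^2⌋ = 0, terminating the sum). Summing: v_47(248!) = 5 = 5.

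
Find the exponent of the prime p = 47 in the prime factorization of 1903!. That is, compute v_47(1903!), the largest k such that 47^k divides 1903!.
v_47(1903!) = 40

Legendre's formula: v_p(n!) = Σ_{k ≥ 1} ⌊n / p^k⌋. For p = 47, n = 1903, the terms are:
  ⌊1903/47^1⌋ = ⌊1903/47⌋ = 40
(the next term ⌊1903/47^2⌋ = 0, terminating the sum). Summing: v_47(1903!) = 40 = 40.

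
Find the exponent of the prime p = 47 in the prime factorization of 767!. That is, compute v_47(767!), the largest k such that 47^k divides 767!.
v_47(767!) = 16

Legendre's formula: v_p(n!) = Σ_{k ≥ 1} ⌊n / p^k⌋. For p = 47, n = 767, the terms are:
  ⌊767/47^1⌋ = ⌊767/47⌋ = 16
(the next term ⌊767/47^2⌋ = 0, terminating the sum). Summing: v_47(767!) = 16 = 16.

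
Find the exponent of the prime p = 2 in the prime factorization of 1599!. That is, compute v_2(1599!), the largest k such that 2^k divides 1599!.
v_2(1599!) = 1591

Legendre's formula: v_p(n!) = Σ_{k ≥ 1} ⌊n / p^k⌋. For p = 2, n = 1599, the terms are:
  ⌊1599/2^1⌋ = ⌊1599/2⌋ = 799
  ⌊1599/2^2⌋ = ⌊1599/4⌋ = 399
  ⌊1599/2^3⌋ = ⌊1599/8⌋ = 199
  ⌊1599/2^4⌋ = ⌊1599/16⌋ = 99
  ⌊1599/2^5⌋ = ⌊1599/32⌋ = 49
  ⌊1599/2^6⌋ = ⌊1599/64⌋ = 24
  ⌊1599/2^7⌋ = ⌊1599/128⌋ = 12
  ⌊1599/2^8⌋ = ⌊1599/256⌋ = 6
  ⌊1599/2^9⌋ = ⌊1599/512⌋ = 3
  ⌊1599/2^10⌋ = ⌊1599/1024⌋ = 1
(the next term ⌊1599/2^11⌋ = 0, terminating the sum). Summing: v_2(1599!) = 799 + 399 + 199 + 99 + 49 + 24 + 12 + 6 + 3 + 1 = 1591.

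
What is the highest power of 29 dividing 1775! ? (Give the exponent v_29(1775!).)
v_29(1775!) = 63

Legendre's formula: v_p(n!) = Σ_{k ≥ 1} ⌊n / p^k⌋. For p = 29, n = 1775, the terms are:
  ⌊1775/29^1⌋ = ⌊1775/29⌋ = 61
  ⌊1775/29^2⌋ = ⌊1775/841⌋ = 2
(the next term ⌊1775/29^3⌋ = 0, terminating the sum). Summing: v_29(1775!) = 61 + 2 = 63.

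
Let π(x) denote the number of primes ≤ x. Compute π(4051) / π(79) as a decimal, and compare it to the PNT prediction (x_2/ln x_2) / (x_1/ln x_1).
π(4051)/π(79) = 559/22 ≈ 25.4091;  PNT prediction ≈ 26.9732.

π(79) = 22 and π(4051) = 559, so π(4051)/π(79) ≈ 25.4091. The PNT-predicted ratio is (4051/ln(4051)) / (79/ln(79)) ≈ 26.9732. The two agree to within a few percent, as expected.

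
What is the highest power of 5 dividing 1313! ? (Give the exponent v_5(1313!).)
v_5(1313!) = 326

Legendre's formula: v_p(n!) = Σ_{k ≥ 1} ⌊n / p^k⌋. For p = 5, n = 1313, the terms are:
  ⌊1313/5^1⌋ = ⌊1313/5⌋ = 262
  ⌊1313/5^2⌋ = ⌊1313/25⌋ = 52
  ⌊1313/5^3⌋ = ⌊1313/125⌋ = 10
  ⌊1313/5^4⌋ = ⌊1313/625⌋ = 2
(the next term ⌊1313/5^5⌋ = 0, terminating the sum). Summing: v_5(1313!) = 262 + 52 + 10 + 2 = 326.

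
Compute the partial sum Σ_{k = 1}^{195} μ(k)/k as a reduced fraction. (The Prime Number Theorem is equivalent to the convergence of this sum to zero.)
Σ μ(k)/k = -43277238338814707352435871087729404219364080007991120795068950289487278357/2094340804123062964635950016266159511607730554966537454865305011530672742866

Values of μ(k) for 1 ≤ k ≤ 195: μ(1) = 1, μ(2) = -1, μ(3) = -1, μ(5) = -1, μ(6) = 1, μ(7) = -1, μ(10) = 1, μ(11) = -1, μ(13) = -1, μ(14) = 1, μ(15) = 1, μ(17) = -1, μ(19) = -1, μ(21) = 1, μ(22) = 1, μ(23) = -1, μ(26) = 1, μ(29) = -1, μ(30) = -1, μ(31) = -1, μ(33) = 1, μ(34) = 1, μ(35) = 1, μ(37) = -1, μ(38) = 1, μ(39) = 1, μ(41) = -1, μ(42) = -1, μ(43) = -1, μ(46) = 1, μ(47) = -1, μ(51) = 1, μ(53) = -1, μ(55) = 1, μ(57) = 1, μ(58) = 1, μ(59) = -1, μ(61) = -1, μ(62) = 1, μ(65) = 1, μ(66) = -1, μ(67) = -1, μ(69) = 1, μ(70) = -1, μ(71) = -1, μ(73) = -1, μ(74) = 1, μ(77) = 1, μ(78) = -1, μ(79) = -1, μ(82) = 1, μ(83) = -1, μ(85) = 1, μ(86) = 1, μ(87) = 1, μ(89) = -1, μ(91) = 1, μ(93) = 1, μ(94) = 1, μ(95) = 1, μ(97) = -1, μ(101) = -1, μ(102) = -1, μ(103) = -1, μ(105) = -1, μ(106) = 1, μ(107) = -1, μ(109) = -1, μ(110) = -1, μ(111) = 1, μ(113) = -1, μ(114) = -1, μ(115) = 1, μ(118) = 1, μ(119) = 1, μ(122) = 1, μ(123) = 1, μ(127) = -1, μ(129) = 1, μ(130) = -1, μ(131) = -1, μ(133) = 1, μ(134) = 1, μ(137) = -1, μ(138) = -1, μ(139) = -1, μ(141) = 1, μ(142) = 1, μ(143) = 1, μ(145) = 1, μ(146) = 1, μ(149) = -1, μ(151) = -1, μ(154) = -1, μ(155) = 1, μ(157) = -1, μ(158) = 1, μ(159) = 1, μ(161) = 1, μ(163) = -1, μ(165) = -1, μ(166) = 1, μ(167) = -1, μ(170) = -1, μ(173) = -1, μ(174) = -1, μ(177) = 1, μ(178) = 1, μ(179) = -1, μ(181) = -1, μ(182) = -1, μ(183) = 1, μ(185) = 1, μ(186) = -1, μ(187) = 1, μ(190) = -1, μ(191) = -1, μ(193) = -1, μ(194) = 1, μ(195) = -1, with μ = 0 on non-squarefree integers. Summing μ(k)/k for k where μ(k) ≠ 0 gives -43277238338814707352435871087729404219364080007991120795068950289487278357/2094340804123062964635950016266159511607730554966537454865305011530672742866 ≈ -0.0207. (PNT ⟺ this sum → 0 as n → ∞.)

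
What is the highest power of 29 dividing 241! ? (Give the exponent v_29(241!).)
v_29(241!) = 8

Legendre's formula: v_p(n!) = Σ_{k ≥ 1} ⌊n / p^k⌋. For p = 29, n = 241, the terms are:
  ⌊241/29^1⌋ = ⌊241/29⌋ = 8
(the next term ⌊241/29^2⌋ = 0, terminating the sum). Summing: v_29(241!) = 8 = 8.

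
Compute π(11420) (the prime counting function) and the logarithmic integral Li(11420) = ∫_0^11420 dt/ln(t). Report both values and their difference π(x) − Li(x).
π(11420) = 1377;  Li(11420) ≈ 1399.19;  π(x) − Li(x) ≈ -22.19.

Direct count of primes ≤ 11420 gives π(11420) = 1377. Numerical evaluation of the logarithmic integral gives Li(11420) ≈ 1399.19. The difference π(x) − Li(x) ≈ -22.19 is typically negative for small/moderate x (Li(x) overestimates), though Littlewood's theorem shows this sign changes infinitely often.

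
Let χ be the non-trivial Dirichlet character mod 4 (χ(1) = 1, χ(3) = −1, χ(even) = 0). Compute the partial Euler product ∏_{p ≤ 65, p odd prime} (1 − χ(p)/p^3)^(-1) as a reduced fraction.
∏ = 126115667482028600084463789626710364805572778792731/130156894276470431285217911893722225289762827141120

The odd primes p ≤ 65 are [3, 5, 7, 11, 13, 17, 19, 23, 29, 31, 37, 41, 43, 47, 53, 59, 61]. For each, χ(p) = 1 if p ≡ 1 mod 4, χ(p) = −1 if p ≡ 3 mod 4. Taking (1 − χ(p)/p^3)^(-1) = p^3/(p^3 − χ(p)): (1 − (-1)/3^3)^(-1) · (1 − (1)/5^3)^(-1) · (1 − (-1)/7^3)^(-1) · (1 − (-1)/11^3)^(-1) · (1 − (1)/13^3)^(-1) · (1 − (1)/17^3)^(-1) · (1 − (-1)/19^3)^(-1) · (1 − (-1)/23^3)^(-1) · (1 − (1)/29^3)^(-1) · (1 − (-1)/31^3)^(-1) · (1 − (1)/37^3)^(-1) · (1 − (1)/41^3)^(-1) · (1 − (-1)/43^3)^(-1) · (1 − (-1)/47^3)^(-1) · (1 − (1)/53^3)^(-1) · (1 − (-1)/59^3)^(-1) · (1 − (1)/61^3)^(-1) = 126115667482028600084463789626710364805572778792731/130156894276470431285217911893722225289762827141120.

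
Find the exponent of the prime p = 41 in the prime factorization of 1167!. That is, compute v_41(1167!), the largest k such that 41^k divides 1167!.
v_41(1167!) = 28

Legendre's formula: v_p(n!) = Σ_{k ≥ 1} ⌊n / p^k⌋. For p = 41, n = 1167, the terms are:
  ⌊1167/41^1⌋ = ⌊1167/41⌋ = 28
(the next term ⌊1167/41^2⌋ = 0, terminating the sum). Summing: v_41(1167!) = 28 = 28.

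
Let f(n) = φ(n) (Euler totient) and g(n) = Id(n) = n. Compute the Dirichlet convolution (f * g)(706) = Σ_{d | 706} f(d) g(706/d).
(φ * Id)(706) = 2115

Divisors of 706: [1, 2, 353, 706]. For each d | 706:
  d = 1: φ(1) · Id(706/1) = 1 · 706 = 706
  d = 2: φ(2) · Id(706/2) = 1 · 353 = 353
  d = 353: φ(353) · Id(706/353) = 352 · 2 = 704
  d = 706: φ(706) · Id(706/706) = 352 · 1 = 352
Summing: (φ * Id)(706) = 706 + 353 + 704 + 352 = 2115.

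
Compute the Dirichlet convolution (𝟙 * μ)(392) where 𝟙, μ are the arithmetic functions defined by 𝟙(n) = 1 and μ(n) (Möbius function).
(𝟙 * μ)(392) = 0

Divisors of 392: [1, 2, 4, 7, 8, 14, 28, 49, 56, 98, 196, 392]. For each d | 392:
  d = 1: 𝟙(1) · μ(392/1) = 1 · 0 = 0
  d = 2: 𝟙(2) · μ(392/2) = 1 · 0 = 0
  d = 4: 𝟙(4) · μ(392/4) = 1 · 0 = 0
  d = 7: 𝟙(7) · μ(392/7) = 1 · 0 = 0
  d = 8: 𝟙(8) · μ(392/8) = 1 · 0 = 0
  d = 14: 𝟙(14) · μ(392/14) = 1 · 0 = 0
  d = 28: 𝟙(28) · μ(392/28) = 1 · 1 = 1
  d = 49: 𝟙(49) · μ(392/49) = 1 · 0 = 0
  d = 56: 𝟙(56) · μ(392/56) = 1 · -1 = -1
  d = 98: 𝟙(98) · μ(392/98) = 1 · 0 = 0
  d = 196: 𝟙(196) · μ(392/196) = 1 · -1 = -1
  d = 392: 𝟙(392) · μ(392/392) = 1 · 1 = 1
Summing: (𝟙 * μ)(392) = 0 + 0 + 0 + 0 + 0 + 0 + 1 + 0 + -1 + 0 + -1 + 1 = 0.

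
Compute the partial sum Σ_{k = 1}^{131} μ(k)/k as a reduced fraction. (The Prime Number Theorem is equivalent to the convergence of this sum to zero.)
Σ μ(k)/k = -4282394934202784040475989054340166706696769726931/525896479052627740771371797072411912900610967452630

Values of μ(k) for 1 ≤ k ≤ 131: μ(1) = 1, μ(2) = -1, μ(3) = -1, μ(5) = -1, μ(6) = 1, μ(7) = -1, μ(10) = 1, μ(11) = -1, μ(13) = -1, μ(14) = 1, μ(15) = 1, μ(17) = -1, μ(19) = -1, μ(21) = 1, μ(22) = 1, μ(23) = -1, μ(26) = 1, μ(29) = -1, μ(30) = -1, μ(31) = -1, μ(33) = 1, μ(34) = 1, μ(35) = 1, μ(37) = -1, μ(38) = 1, μ(39) = 1, μ(41) = -1, μ(42) = -1, μ(43) = -1, μ(46) = 1, μ(47) = -1, μ(51) = 1, μ(53) = -1, μ(55) = 1, μ(57) = 1, μ(58) = 1, μ(59) = -1, μ(61) = -1, μ(62) = 1, μ(65) = 1, μ(66) = -1, μ(67) = -1, μ(69) = 1, μ(70) = -1, μ(71) = -1, μ(73) = -1, μ(74) = 1, μ(77) = 1, μ(78) = -1, μ(79) = -1, μ(82) = 1, μ(83) = -1, μ(85) = 1, μ(86) = 1, μ(87) = 1, μ(89) = -1, μ(91) = 1, μ(93) = 1, μ(94) = 1, μ(95) = 1, μ(97) = -1, μ(101) = -1, μ(102) = -1, μ(103) = -1, μ(105) = -1, μ(106) = 1, μ(107) = -1, μ(109) = -1, μ(110) = -1, μ(111) = 1, μ(113) = -1, μ(114) = -1, μ(115) = 1, μ(118) = 1, μ(119) = 1, μ(122) = 1, μ(123) = 1, μ(127) = -1, μ(129) = 1, μ(130) = -1, μ(131) = -1, with μ = 0 on non-squarefree integers. Summing μ(k)/k for k where μ(k) ≠ 0 gives -4282394934202784040475989054340166706696769726931/525896479052627740771371797072411912900610967452630 ≈ -0.0081. (PNT ⟺ this sum → 0 as n → ∞.)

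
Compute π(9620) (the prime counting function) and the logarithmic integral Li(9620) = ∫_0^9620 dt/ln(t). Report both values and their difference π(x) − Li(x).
π(9620) = 1187;  Li(9620) ≈ 1204.79;  π(x) − Li(x) ≈ -17.79.

Direct count of primes ≤ 9620 gives π(9620) = 1187. Numerical evaluation of the logarithmic integral gives Li(9620) ≈ 1204.79. The difference π(x) − Li(x) ≈ -17.79 is typically negative for small/moderate x (Li(x) overestimates), though Littlewood's theorem shows this sign changes infinitely often.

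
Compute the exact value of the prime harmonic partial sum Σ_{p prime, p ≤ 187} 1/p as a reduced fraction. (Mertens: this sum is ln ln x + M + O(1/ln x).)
Σ 1/p = 10408867916382550633331528920459565913027063402071390584941986323453055203/5397346292805549782720214077673687806275517530364350655459511599582614290

π(187) = 42, so the primes ≤ 187 are [2, 3, 5, 7, 11, 13, 17, 19, 23, 29, 31, 37, 41, 43, 47, 53, 59, 61, 67, 71, 73, 79, 83, 89, 97, 101, 103, 107, 109, 113, 127, 131, 137, 139, 149, 151, 157, 163, 167, 173, 179, 181]. Summing 1/p over these primes: 10408867916382550633331528920459565913027063402071390584941986323453055203/5397346292805549782720214077673687806275517530364350655459511599582614290 ≈ 1.9285. Mertens estimate ln ln(187) + 0.2615 ≈ 1.9161.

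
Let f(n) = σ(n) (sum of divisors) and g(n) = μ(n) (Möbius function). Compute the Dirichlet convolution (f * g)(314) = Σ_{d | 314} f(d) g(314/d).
(σ * μ)(314) = 314

Divisors of 314: [1, 2, 157, 314]. For each d | 314:
  d = 1: σ(1) · μ(314/1) = 1 · 1 = 1
  d = 2: σ(2) · μ(314/2) = 3 · -1 = -3
  d = 157: σ(157) · μ(314/157) = 158 · -1 = -158
  d = 314: σ(314) · μ(314/314) = 474 · 1 = 474
Summing: (σ * μ)(314) = 1 + -3 + -158 + 474 = 314.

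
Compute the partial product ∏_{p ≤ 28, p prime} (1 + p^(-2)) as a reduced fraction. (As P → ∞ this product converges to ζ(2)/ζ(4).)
∏ = 3394003400000/2252055594789

The primes p ≤ 28 are [2, 3, 5, 7, 11, 13, 17, 19, 23]. For each, (1 + 1/p^2) = (p^2 + 1)/p^2. Multiplying these fractions over p ∈ [2, 3, 5, 7, 11, 13, 17, 19, 23] gives 3394003400000/2252055594789. (In the limit P → ∞ this tends to ζ(2)/ζ(4).)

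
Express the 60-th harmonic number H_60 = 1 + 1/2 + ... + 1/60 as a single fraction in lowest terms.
H_60 = 15117092380124150817026911/3230237388259077233637600

Direct summation: H_60 = 1 + 1/2 + ... + 1/60. The least common denominator is lcm(1, ..., 60) = 9690712164777231700912800; over this denominator the numerator is 9690712164777231700912800 + 4845356082388615850456400 + 3230237388259077233637600 + 2422678041194307925228200 + 1938142432955446340182560 + 1615118694129538616818800 + 1384387452111033100130400 + 1211339020597153962614100 + 1076745796086359077879200 + 969071216477723170091280 + 880973833161566518264800 + 807559347064769308409400 + 745439397290556284685600 + 692193726055516550065200 + 646047477651815446727520 + 605669510298576981307050 + 570041892045719511818400 + 538372898043179538939600 + 510037482356696405311200 + 484535608238861585045640 + 461462484037011033376800 + 440486916580783259132400 + 421335311512053552213600 + 403779673532384654204700 + 387628486591089268036512 + 372719698645278142342800 + 358915265362119692626400 + 346096863027758275032600 + 334162488440594196583200 + 323023738825907723363760 + 312603618218620377448800 + 302834755149288490653525 + 293657944387188839421600 + 285020946022859755909200 + 276877490422206620026080 + 269186449021589769469800 + 261911139588573829754400 + 255018741178348202655600 + 248479799096852094895200 + 242267804119430792522820 + 236358833287249553680800 + 230731242018505516688400 + 225365399180865853509600 + 220243458290391629566200 + 215349159217271815575840 + 210667655756026776106800 + 206185365208026206402400 + 201889836766192327102350 + 197769636015861871447200 + 193814243295544634018256 + 190013964015239837272800 + 186359849322639071171400 + 182843625750513805677600 + 179457632681059846313200 + 176194766632313303652960 + 173048431513879137516300 + 170012494118898801770400 + 167081244220297098291600 + 164249358725037825439200 + 161511869412953861681880 = 45351277140372452451080733, so H_60 = 45351277140372452451080733/9690712164777231700912800; reducing by gcd(45351277140372452451080733, 9690712164777231700912800) = 3 gives 15117092380124150817026911/3230237388259077233637600 ≈ 4.67987. (The PNT-adjacent estimate ln(60) + γ ≈ 4.67156 matches within O(1/n).)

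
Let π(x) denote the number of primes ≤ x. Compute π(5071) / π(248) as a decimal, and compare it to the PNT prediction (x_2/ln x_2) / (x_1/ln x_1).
π(5071)/π(248) = 677/53 ≈ 12.7736;  PNT prediction ≈ 13.2144.

π(248) = 53 and π(5071) = 677, so π(5071)/π(248) ≈ 12.7736. The PNT-predicted ratio is (5071/ln(5071)) / (248/ln(248)) ≈ 13.2144. The two agree to within a few percent, as expected.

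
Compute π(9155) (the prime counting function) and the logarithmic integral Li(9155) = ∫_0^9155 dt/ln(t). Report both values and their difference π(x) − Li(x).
π(9155) = 1134;  Li(9155) ≈ 1153.96;  π(x) − Li(x) ≈ -19.96.

Direct count of primes ≤ 9155 gives π(9155) = 1134. Numerical evaluation of the logarithmic integral gives Li(9155) ≈ 1153.96. The difference π(x) − Li(x) ≈ -19.96 is typically negative for small/moderate x (Li(x) overestimates), though Littlewood's theorem shows this sign changes infinitely often.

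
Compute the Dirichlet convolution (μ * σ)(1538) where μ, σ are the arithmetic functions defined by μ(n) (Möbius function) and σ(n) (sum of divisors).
(μ * σ)(1538) = 1538

Divisors of 1538: [1, 2, 769, 1538]. For each d | 1538:
  d = 1: μ(1) · σ(1538/1) = 1 · 2310 = 2310
  d = 2: μ(2) · σ(1538/2) = -1 · 770 = -770
  d = 769: μ(769) · σ(1538/769) = -1 · 3 = -3
  d = 1538: μ(1538) · σ(1538/1538) = 1 · 1 = 1
Summing: (μ * σ)(1538) = 2310 + -770 + -3 + 1 = 1538.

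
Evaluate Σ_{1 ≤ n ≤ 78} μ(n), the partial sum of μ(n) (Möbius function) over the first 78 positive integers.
Σ_{n ≤ 78} μ(n) = -3

Compute μ(n) for each 1 ≤ n ≤ 78: μ(1) = 1, μ(2) = -1, μ(3) = -1, μ(4) = 0, μ(5) = -1, μ(6) = 1, μ(7) = -1, μ(8) = 0, μ(9) = 0, μ(10) = 1, μ(11) = -1, μ(12) = 0, μ(13) = -1, μ(14) = 1, μ(15) = 1, μ(16) = 0, μ(17) = -1, μ(18) = 0, μ(19) = -1, μ(20) = 0, μ(21) = 1, μ(22) = 1, μ(23) = -1, μ(24) = 0, μ(25) = 0, μ(26) = 1, μ(27) = 0, μ(28) = 0, μ(29) = -1, μ(30) = -1, μ(31) = -1, μ(32) = 0, μ(33) = 1, μ(34) = 1, μ(35) = 1, μ(36) = 0, μ(37) = -1, μ(38) = 1, μ(39) = 1, μ(40) = 0, μ(41) = -1, μ(42) = -1, μ(43) = -1, μ(44) = 0, μ(45) = 0, μ(46) = 1, μ(47) = -1, μ(48) = 0, μ(49) = 0, μ(50) = 0, μ(51) = 1, μ(52) = 0, μ(53) = -1, μ(54) = 0, μ(55) = 1, μ(56) = 0, μ(57) = 1, μ(58) = 1, μ(59) = -1, μ(60) = 0, μ(61) = -1, μ(62) = 1, μ(63) = 0, μ(64) = 0, μ(65) = 1, μ(66) = -1, μ(67) = -1, μ(68) = 0, μ(69) = 1, μ(70) = -1, μ(71) = -1, μ(72) = 0, μ(73) = -1, μ(74) = 1, μ(75) = 0, μ(76) = 0, μ(77) = 1, μ(78) = -1. Summing all 78 values: -3. (Mertens function M(x) = Σ_{n ≤ x} μ(n); on average M(x) should be small (PNT ⟺ M(x) = o(x)).)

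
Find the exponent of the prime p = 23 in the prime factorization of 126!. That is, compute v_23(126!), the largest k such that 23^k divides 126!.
v_23(126!) = 5

Legendre's formula: v_p(n!) = Σ_{k ≥ 1} ⌊n / p^k⌋. For p = 23, n = 126, the terms are:
  ⌊126/23^1⌋ = ⌊126/23⌋ = 5
(the next term ⌊126/23^2⌋ = 0, terminating the sum). Summing: v_23(126!) = 5 = 5.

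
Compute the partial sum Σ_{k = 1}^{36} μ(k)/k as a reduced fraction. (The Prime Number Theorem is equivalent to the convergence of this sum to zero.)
Σ μ(k)/k = 2562470143/100280245065

Values of μ(k) for 1 ≤ k ≤ 36: μ(1) = 1, μ(2) = -1, μ(3) = -1, μ(5) = -1, μ(6) = 1, μ(7) = -1, μ(10) = 1, μ(11) = -1, μ(13) = -1, μ(14) = 1, μ(15) = 1, μ(17) = -1, μ(19) = -1, μ(21) = 1, μ(22) = 1, μ(23) = -1, μ(26) = 1, μ(29) = -1, μ(30) = -1, μ(31) = -1, μ(33) = 1, μ(34) = 1, μ(35) = 1, with μ = 0 on non-squarefree integers. Summing μ(k)/k for k where μ(k) ≠ 0 gives 2562470143/100280245065 ≈ 0.0256. (PNT ⟺ this sum → 0 as n → ∞.)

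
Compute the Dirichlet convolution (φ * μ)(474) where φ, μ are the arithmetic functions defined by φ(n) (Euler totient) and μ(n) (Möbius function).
(φ * μ)(474) = 0

Divisors of 474: [1, 2, 3, 6, 79, 158, 237, 474]. For each d | 474:
  d = 1: φ(1) · μ(474/1) = 1 · -1 = -1
  d = 2: φ(2) · μ(474/2) = 1 · 1 = 1
  d = 3: φ(3) · μ(474/3) = 2 · 1 = 2
  d = 6: φ(6) · μ(474/6) = 2 · -1 = -2
  d = 79: φ(79) · μ(474/79) = 78 · 1 = 78
  d = 158: φ(158) · μ(474/158) = 78 · -1 = -78
  d = 237: φ(237) · μ(474/237) = 156 · -1 = -156
  d = 474: φ(474) · μ(474/474) = 156 · 1 = 156
Summing: (φ * μ)(474) = -1 + 1 + 2 + -2 + 78 + -78 + -156 + 156 = 0.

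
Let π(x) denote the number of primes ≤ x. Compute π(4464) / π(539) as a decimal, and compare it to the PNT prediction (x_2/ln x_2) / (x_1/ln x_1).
π(4464)/π(539) = 607/99 ≈ 6.1313;  PNT prediction ≈ 6.1986.

π(539) = 99 and π(4464) = 607, so π(4464)/π(539) ≈ 6.1313. The PNT-predicted ratio is (4464/ln(4464)) / (539/ln(539)) ≈ 6.1986. The two agree to within a few percent, as expected.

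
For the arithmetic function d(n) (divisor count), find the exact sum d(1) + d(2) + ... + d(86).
Σ_{n ≤ 86} d(n) = 399

Compute d(n) for each 1 ≤ n ≤ 86: d(1) = 1, d(2) = 2, d(3) = 2, d(4) = 3, d(5) = 2, d(6) = 4, d(7) = 2, d(8) = 4, d(9) = 3, d(10) = 4, d(11) = 2, d(12) = 6, d(13) = 2, d(14) = 4, d(15) = 4, d(16) = 5, d(17) = 2, d(18) = 6, d(19) = 2, d(20) = 6, d(21) = 4, d(22) = 4, d(23) = 2, d(24) = 8, d(25) = 3, d(26) = 4, d(27) = 4, d(28) = 6, d(29) = 2, d(30) = 8, d(31) = 2, d(32) = 6, d(33) = 4, d(34) = 4, d(35) = 4, d(36) = 9, d(37) = 2, d(38) = 4, d(39) = 4, d(40) = 8, d(41) = 2, d(42) = 8, d(43) = 2, d(44) = 6, d(45) = 6, d(46) = 4, d(47) = 2, d(48) = 10, d(49) = 3, d(50) = 6, d(51) = 4, d(52) = 6, d(53) = 2, d(54) = 8, d(55) = 4, d(56) = 8, d(57) = 4, d(58) = 4, d(59) = 2, d(60) = 12, d(61) = 2, d(62) = 4, d(63) = 6, d(64) = 7, d(65) = 4, d(66) = 8, d(67) = 2, d(68) = 6, d(69) = 4, d(70) = 8, d(71) = 2, d(72) = 12, d(73) = 2, d(74) = 4, d(75) = 6, d(76) = 6, d(77) = 4, d(78) = 8, d(79) = 2, d(80) = 10, d(81) = 5, d(82) = 4, d(83) = 2, d(84) = 12, d(85) = 4, d(86) = 4. Summing all 86 values: 399. (Dirichlet's divisor formula: Σ_{n ≤ x} d(n) = x ln(x) + (2γ − 1) x + O(√x). For x = 86, the asymptotic estimate is ≈ 396.35.)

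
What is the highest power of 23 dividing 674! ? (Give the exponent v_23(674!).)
v_23(674!) = 30

Legendre's formula: v_p(n!) = Σ_{k ≥ 1} ⌊n / p^k⌋. For p = 23, n = 674, the terms are:
  ⌊674/23^1⌋ = ⌊674/23⌋ = 29
  ⌊674/23^2⌋ = ⌊674/529⌋ = 1
(the next term ⌊674/23^3⌋ = 0, terminating the sum). Summing: v_23(674!) = 29 + 1 = 30.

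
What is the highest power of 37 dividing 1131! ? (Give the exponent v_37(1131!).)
v_37(1131!) = 30

Legendre's formula: v_p(n!) = Σ_{k ≥ 1} ⌊n / p^k⌋. For p = 37, n = 1131, the terms are:
  ⌊1131/37^1⌋ = ⌊1131/37⌋ = 30
(the next term ⌊1131/37^2⌋ = 0, terminating the sum). Summing: v_37(1131!) = 30 = 30.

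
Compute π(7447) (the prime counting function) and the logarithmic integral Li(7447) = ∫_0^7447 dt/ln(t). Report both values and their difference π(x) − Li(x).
π(7447) = 942;  Li(7447) ≈ 964.64;  π(x) − Li(x) ≈ -22.64.

Direct count of primes ≤ 7447 gives π(7447) = 942. Numerical evaluation of the logarithmic integral gives Li(7447) ≈ 964.64. The difference π(x) − Li(x) ≈ -22.64 is typically negative for small/moderate x (Li(x) overestimates), though Littlewood's theorem shows this sign changes infinitely often.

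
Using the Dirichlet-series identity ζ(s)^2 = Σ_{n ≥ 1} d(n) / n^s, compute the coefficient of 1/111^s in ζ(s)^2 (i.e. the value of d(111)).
d(111) = 4

ζ(s)^2 = (Σ 1/m^s)(Σ 1/k^s). The coefficient of 1/n^s in the product is the number of ordered pairs (m, k) with mk = n, which equals d(n). For n = 111, divisors are [1, 3, 37, 111], so d(111) = 4.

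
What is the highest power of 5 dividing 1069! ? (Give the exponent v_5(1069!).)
v_5(1069!) = 264

Legendre's formula: v_p(n!) = Σ_{k ≥ 1} ⌊n / p^k⌋. For p = 5, n = 1069, the terms are:
  ⌊1069/5^1⌋ = ⌊1069/5⌋ = 213
  ⌊1069/5^2⌋ = ⌊1069/25⌋ = 42
  ⌊1069/5^3⌋ = ⌊1069/125⌋ = 8
  ⌊1069/5^4⌋ = ⌊1069/625⌋ = 1
(the next term ⌊1069/5^5⌋ = 0, terminating the sum). Summing: v_5(1069!) = 213 + 42 + 8 + 1 = 264.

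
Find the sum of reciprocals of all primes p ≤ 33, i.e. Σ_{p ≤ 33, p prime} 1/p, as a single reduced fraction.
Σ 1/p = 314016924901/200560490130

π(33) = 11, so the primes ≤ 33 are [2, 3, 5, 7, 11, 13, 17, 19, 23, 29, 31]. Summing 1/p over these primes: 314016924901/200560490130 ≈ 1.5657. Mertens estimate ln ln(33) + 0.2615 ≈ 1.5133.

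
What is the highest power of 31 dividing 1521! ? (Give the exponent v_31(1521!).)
v_31(1521!) = 50

Legendre's formula: v_p(n!) = Σ_{k ≥ 1} ⌊n / p^k⌋. For p = 31, n = 1521, the terms are:
  ⌊1521/31^1⌋ = ⌊1521/31⌋ = 49
  ⌊1521/31^2⌋ = ⌊1521/961⌋ = 1
(the next term ⌊1521/31^3⌋ = 0, terminating the sum). Summing: v_31(1521!) = 49 + 1 = 50.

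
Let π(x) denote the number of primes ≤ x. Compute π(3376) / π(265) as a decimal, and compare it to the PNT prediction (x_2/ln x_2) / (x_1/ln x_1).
π(3376)/π(265) = 476/56 ≈ 8.5000;  PNT prediction ≈ 8.7494.

π(265) = 56 and π(3376) = 476, so π(3376)/π(265) ≈ 8.5000. The PNT-predicted ratio is (3376/ln(3376)) / (265/ln(265)) ≈ 8.7494. The two agree to within a few percent, as expected.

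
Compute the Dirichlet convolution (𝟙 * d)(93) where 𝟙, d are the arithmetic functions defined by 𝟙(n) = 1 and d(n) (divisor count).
(𝟙 * d)(93) = 9

Divisors of 93: [1, 3, 31, 93]. For each d | 93:
  d = 1: 𝟙(1) · d(93/1) = 1 · 4 = 4
  d = 3: 𝟙(3) · d(93/3) = 1 · 2 = 2
  d = 31: 𝟙(31) · d(93/31) = 1 · 2 = 2
  d = 93: 𝟙(93) · d(93/93) = 1 · 1 = 1
Summing: (𝟙 * d)(93) = 4 + 2 + 2 + 1 = 9.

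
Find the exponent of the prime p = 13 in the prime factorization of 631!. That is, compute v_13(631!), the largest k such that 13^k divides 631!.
v_13(631!) = 51

Legendre's formula: v_p(n!) = Σ_{k ≥ 1} ⌊n / p^k⌋. For p = 13, n = 631, the terms are:
  ⌊631/13^1⌋ = ⌊631/13⌋ = 48
  ⌊631/13^2⌋ = ⌊631/169⌋ = 3
(the next term ⌊631/13^3⌋ = 0, terminating the sum). Summing: v_13(631!) = 48 + 3 = 51.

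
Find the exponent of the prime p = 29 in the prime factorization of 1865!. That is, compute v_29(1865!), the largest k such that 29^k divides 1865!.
v_29(1865!) = 66

Legendre's formula: v_p(n!) = Σ_{k ≥ 1} ⌊n / p^k⌋. For p = 29, n = 1865, the terms are:
  ⌊1865/29^1⌋ = ⌊1865/29⌋ = 64
  ⌊1865/29^2⌋ = ⌊1865/841⌋ = 2
(the next term ⌊1865/29^3⌋ = 0, terminating the sum). Summing: v_29(1865!) = 64 + 2 = 66.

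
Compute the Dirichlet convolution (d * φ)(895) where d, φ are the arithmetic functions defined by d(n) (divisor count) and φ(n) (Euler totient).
(d * φ)(895) = 1080

Divisors of 895: [1, 5, 179, 895]. For each d | 895:
  d = 1: d(1) · φ(895/1) = 1 · 712 = 712
  d = 5: d(5) · φ(895/5) = 2 · 178 = 356
  d = 179: d(179) · φ(895/179) = 2 · 4 = 8
  d = 895: d(895) · φ(895/895) = 4 · 1 = 4
Summing: (d * φ)(895) = 712 + 356 + 8 + 4 = 1080.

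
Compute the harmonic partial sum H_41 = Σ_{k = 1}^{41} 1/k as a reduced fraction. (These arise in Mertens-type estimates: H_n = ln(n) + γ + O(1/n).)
H_41 = 85691034670497533/19914562703599200

Direct summation: H_41 = 1 + 1/2 + ... + 1/41. The least common denominator is lcm(1, ..., 41) = 219060189739591200; over this denominator the numerator is 219060189739591200 + 109530094869795600 + 73020063246530400 + 54765047434897800 + 43812037947918240 + 36510031623265200 + 31294312819941600 + 27382523717448900 + 24340021082176800 + 21906018973959120 + 19914562703599200 + 18255015811632600 + 16850783826122400 + 15647156409970800 + 14604012649306080 + 13691261858724450 + 12885893514093600 + 12170010541088400 + 11529483670504800 + 10953009486979560 + 10431437606647200 + 9957281351799600 + 9524356075634400 + 9127507905816300 + 8762407589583648 + 8425391913061200 + 8113340360725600 + 7823578204985400 + 7553799646192800 + 7302006324653040 + 7066457733535200 + 6845630929362225 + 6638187567866400 + 6442946757046800 + 6258862563988320 + 6085005270544200 + 5920545668637600 + 5764741835252400 + 5616927942040800 + 5476504743489780 + 5342931457063200 = 942601381375472863, so H_41 = 942601381375472863/219060189739591200; reducing by gcd(942601381375472863, 219060189739591200) = 11 gives 85691034670497533/19914562703599200 ≈ 4.30293. (The PNT-adjacent estimate ln(41) + γ ≈ 4.29079 matches within O(1/n).)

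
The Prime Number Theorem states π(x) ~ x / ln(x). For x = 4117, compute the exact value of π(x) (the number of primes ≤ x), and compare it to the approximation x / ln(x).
π(4117) = 566;  x/ln(x) ≈ 494.66;  relative error ≈ 12.60%.

Directly count primes up to 4117: π(4117) = 566. The PNT approximation gives 4117/ln(4117) ≈ 4117/8.32288 ≈ 494.66. Relative error (π(x) − x/ln(x)) / π(x) ≈ 12.60%; the approximation is known to undercount slightly (Li(x) is a better estimate).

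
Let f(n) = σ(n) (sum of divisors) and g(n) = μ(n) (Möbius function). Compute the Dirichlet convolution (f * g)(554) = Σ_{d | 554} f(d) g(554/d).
(σ * μ)(554) = 554

Divisors of 554: [1, 2, 277, 554]. For each d | 554:
  d = 1: σ(1) · μ(554/1) = 1 · 1 = 1
  d = 2: σ(2) · μ(554/2) = 3 · -1 = -3
  d = 277: σ(277) · μ(554/277) = 278 · -1 = -278
  d = 554: σ(554) · μ(554/554) = 834 · 1 = 834
Summing: (σ * μ)(554) = 1 + -3 + -278 + 834 = 554.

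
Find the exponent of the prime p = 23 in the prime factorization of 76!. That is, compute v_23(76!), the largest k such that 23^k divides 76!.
v_23(76!) = 3

Legendre's formula: v_p(n!) = Σ_{k ≥ 1} ⌊n / p^k⌋. For p = 23, n = 76, the terms are:
  ⌊76/23^1⌋ = ⌊76/23⌋ = 3
(the next term ⌊76/23^2⌋ = 0, terminating the sum). Summing: v_23(76!) = 3 = 3.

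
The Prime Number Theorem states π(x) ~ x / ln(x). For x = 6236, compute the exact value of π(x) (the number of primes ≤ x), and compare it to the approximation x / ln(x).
π(6236) = 811;  x/ln(x) ≈ 713.66;  relative error ≈ 12.00%.

Directly count primes up to 6236: π(6236) = 811. The PNT approximation gives 6236/ln(6236) ≈ 6236/8.73809 ≈ 713.66. Relative error (π(x) − x/ln(x)) / π(x) ≈ 12.00%; the approximation is known to undercount slightly (Li(x) is a better estimate).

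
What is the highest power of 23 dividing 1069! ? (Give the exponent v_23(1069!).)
v_23(1069!) = 48

Legendre's formula: v_p(n!) = Σ_{k ≥ 1} ⌊n / p^k⌋. For p = 23, n = 1069, the terms are:
  ⌊1069/23^1⌋ = ⌊1069/23⌋ = 46
  ⌊1069/23^2⌋ = ⌊1069/529⌋ = 2
(the next term ⌊1069/23^3⌋ = 0, terminating the sum). Summing: v_23(1069!) = 46 + 2 = 48.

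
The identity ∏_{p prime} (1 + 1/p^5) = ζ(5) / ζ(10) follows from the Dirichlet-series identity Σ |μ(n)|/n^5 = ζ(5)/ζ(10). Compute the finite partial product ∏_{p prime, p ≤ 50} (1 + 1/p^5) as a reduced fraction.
∏ = 77350420258916008694441522216355088445733760320747817275637792505856/74669957780522328018216335873020857442299719217280893302140029444835

The primes p ≤ 50 are [2, 3, 5, 7, 11, 13, 17, 19, 23, 29, 31, 37, 41, 43, 47]. For each, (1 + 1/p^5) = (p^5 + 1)/p^5. Multiplying these fractions over p ∈ [2, 3, 5, 7, 11, 13, 17, 19, 23, 29, 31, 37, 41, 43, 47] gives 77350420258916008694441522216355088445733760320747817275637792505856/74669957780522328018216335873020857442299719217280893302140029444835. (In the limit P → ∞ this tends to ζ(5)/ζ(10).)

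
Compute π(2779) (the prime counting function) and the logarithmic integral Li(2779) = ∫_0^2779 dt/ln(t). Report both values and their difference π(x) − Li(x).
π(2779) = 404;  Li(2779) ≈ 415.03;  π(x) − Li(x) ≈ -11.03.

Direct count of primes ≤ 2779 gives π(2779) = 404. Numerical evaluation of the logarithmic integral gives Li(2779) ≈ 415.03. The difference π(x) − Li(x) ≈ -11.03 is typically negative for small/moderate x (Li(x) overestimates), though Littlewood's theorem shows this sign changes infinitely often.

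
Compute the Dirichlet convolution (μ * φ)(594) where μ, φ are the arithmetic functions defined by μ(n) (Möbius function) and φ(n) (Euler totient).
(μ * φ)(594) = 0

Divisors of 594: [1, 2, 3, 6, 9, 11, 18, 22, 27, 33, 54, 66, 99, 198, 297, 594]. For each d | 594:
  d = 1: μ(1) · φ(594/1) = 1 · 180 = 180
  d = 2: μ(2) · φ(594/2) = -1 · 180 = -180
  d = 3: μ(3) · φ(594/3) = -1 · 60 = -60
  d = 6: μ(6) · φ(594/6) = 1 · 60 = 60
  d = 9: μ(9) · φ(594/9) = 0 · 20 = 0
  d = 11: μ(11) · φ(594/11) = -1 · 18 = -18
  d = 18: μ(18) · φ(594/18) = 0 · 20 = 0
  d = 22: μ(22) · φ(594/22) = 1 · 18 = 18
  d = 27: μ(27) · φ(594/27) = 0 · 10 = 0
  d = 33: μ(33) · φ(594/33) = 1 · 6 = 6
  d = 54: μ(54) · φ(594/54) = 0 · 10 = 0
  d = 66: μ(66) · φ(594/66) = -1 · 6 = -6
  d = 99: μ(99) · φ(594/99) = 0 · 2 = 0
  d = 198: μ(198) · φ(594/198) = 0 · 2 = 0
  d = 297: μ(297) · φ(594/297) = 0 · 1 = 0
  d = 594: μ(594) · φ(594/594) = 0 · 1 = 0
Summing: (μ * φ)(594) = 180 + -180 + -60 + 60 + 0 + -18 + 0 + 18 + 0 + 6 + 0 + -6 + 0 + 0 + 0 + 0 = 0.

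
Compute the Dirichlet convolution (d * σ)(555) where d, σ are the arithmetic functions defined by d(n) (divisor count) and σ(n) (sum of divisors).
(d * σ)(555) = 1920

Divisors of 555: [1, 3, 5, 15, 37, 111, 185, 555]. For each d | 555:
  d = 1: d(1) · σ(555/1) = 1 · 912 = 912
  d = 3: d(3) · σ(555/3) = 2 · 228 = 456
  d = 5: d(5) · σ(555/5) = 2 · 152 = 304
  d = 15: d(15) · σ(555/15) = 4 · 38 = 152
  d = 37: d(37) · σ(555/37) = 2 · 24 = 48
  d = 111: d(111) · σ(555/111) = 4 · 6 = 24
  d = 185: d(185) · σ(555/185) = 4 · 4 = 16
  d = 555: d(555) · σ(555/555) = 8 · 1 = 8
Summing: (d * σ)(555) = 912 + 456 + 304 + 152 + 48 + 24 + 16 + 8 = 1920.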